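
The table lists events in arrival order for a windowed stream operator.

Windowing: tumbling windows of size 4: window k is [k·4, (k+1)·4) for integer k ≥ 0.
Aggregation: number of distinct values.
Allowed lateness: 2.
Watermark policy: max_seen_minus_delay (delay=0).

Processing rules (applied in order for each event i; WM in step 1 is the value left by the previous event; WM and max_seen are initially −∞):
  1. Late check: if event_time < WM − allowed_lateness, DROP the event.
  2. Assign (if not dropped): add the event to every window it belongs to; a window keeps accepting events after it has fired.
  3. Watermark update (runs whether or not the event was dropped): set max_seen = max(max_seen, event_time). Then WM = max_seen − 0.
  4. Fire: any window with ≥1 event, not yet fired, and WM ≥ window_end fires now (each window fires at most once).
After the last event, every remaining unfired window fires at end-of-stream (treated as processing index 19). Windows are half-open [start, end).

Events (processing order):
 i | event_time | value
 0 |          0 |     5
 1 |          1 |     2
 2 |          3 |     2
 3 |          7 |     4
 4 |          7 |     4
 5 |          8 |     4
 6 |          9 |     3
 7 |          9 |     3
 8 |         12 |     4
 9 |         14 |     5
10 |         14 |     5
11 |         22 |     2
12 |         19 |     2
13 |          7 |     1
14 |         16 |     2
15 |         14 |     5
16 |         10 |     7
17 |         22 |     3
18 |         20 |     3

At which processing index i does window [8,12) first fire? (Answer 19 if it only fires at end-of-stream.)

i=0 t=0 v=5: → [0,4); WM=0
i=1 t=1 v=2: → [0,4); WM=1
i=2 t=3 v=2: → [0,4); WM=3
i=3 t=7 v=4: → [4,8); WM=7; [0,4) fires=2
i=4 t=7 v=4: → [4,8); WM=7
i=5 t=8 v=4: → [8,12); WM=8; [4,8) fires=1
i=6 t=9 v=3: → [8,12); WM=9
i=7 t=9 v=3: → [8,12); WM=9
i=8 t=12 v=4: → [12,16); WM=12; [8,12) fires=2
i=9 t=14 v=5: → [12,16); WM=14
i=10 t=14 v=5: → [12,16); WM=14
i=11 t=22 v=2: → [20,24); WM=22; [12,16) fires=2
i=12 t=19 v=2: DROP (t<22-2); WM=22
i=13 t=7 v=1: DROP (t<22-2); WM=22
i=14 t=16 v=2: DROP (t<22-2); WM=22
i=15 t=14 v=5: DROP (t<22-2); WM=22
i=16 t=10 v=7: DROP (t<22-2); WM=22
i=17 t=22 v=3: → [20,24); WM=22
i=18 t=20 v=3: → [20,24); WM=22

8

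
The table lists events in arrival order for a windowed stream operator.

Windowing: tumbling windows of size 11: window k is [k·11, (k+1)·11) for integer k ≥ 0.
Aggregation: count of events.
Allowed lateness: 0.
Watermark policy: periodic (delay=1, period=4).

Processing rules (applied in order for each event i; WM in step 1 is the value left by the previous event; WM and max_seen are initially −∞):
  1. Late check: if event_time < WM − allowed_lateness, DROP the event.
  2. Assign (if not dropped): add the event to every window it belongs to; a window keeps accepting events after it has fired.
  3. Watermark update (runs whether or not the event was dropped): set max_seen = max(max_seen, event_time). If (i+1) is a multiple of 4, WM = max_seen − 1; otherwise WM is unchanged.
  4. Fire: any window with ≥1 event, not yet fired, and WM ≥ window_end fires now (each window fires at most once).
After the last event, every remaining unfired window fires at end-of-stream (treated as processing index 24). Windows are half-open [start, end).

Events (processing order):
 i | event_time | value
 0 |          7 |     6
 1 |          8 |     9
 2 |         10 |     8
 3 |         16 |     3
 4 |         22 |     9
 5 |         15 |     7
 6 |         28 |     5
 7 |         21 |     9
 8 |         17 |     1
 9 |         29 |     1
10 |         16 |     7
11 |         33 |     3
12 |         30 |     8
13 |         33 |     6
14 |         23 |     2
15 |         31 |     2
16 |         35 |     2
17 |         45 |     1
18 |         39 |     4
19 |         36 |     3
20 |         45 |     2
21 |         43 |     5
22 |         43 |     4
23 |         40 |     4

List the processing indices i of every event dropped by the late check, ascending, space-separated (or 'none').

8 10 12 14 15 21 22 23

i=0 t=7 v=6: → [0,11); WM=−∞
i=1 t=8 v=9: → [0,11); WM=−∞
i=2 t=10 v=8: → [0,11); WM=−∞
i=3 t=16 v=3: → [11,22); WM=15; [0,11) fires=3
i=4 t=22 v=9: → [22,33); WM=15
i=5 t=15 v=7: → [11,22); WM=15
i=6 t=28 v=5: → [22,33); WM=15
i=7 t=21 v=9: → [11,22); WM=27; [11,22) fires=3
i=8 t=17 v=1: DROP (t<27-0); WM=27
i=9 t=29 v=1: → [22,33); WM=27
i=10 t=16 v=7: DROP (t<27-0); WM=27
i=11 t=33 v=3: → [33,44); WM=32
i=12 t=30 v=8: DROP (t<32-0); WM=32
i=13 t=33 v=6: → [33,44); WM=32
i=14 t=23 v=2: DROP (t<32-0); WM=32
i=15 t=31 v=2: DROP (t<32-0); WM=32
i=16 t=35 v=2: → [33,44); WM=32
i=17 t=45 v=1: → [44,55); WM=32
i=18 t=39 v=4: → [33,44); WM=32
i=19 t=36 v=3: → [33,44); WM=44; [22,33) fires=3 [33,44) fires=5
i=20 t=45 v=2: → [44,55); WM=44
i=21 t=43 v=5: DROP (t<44-0); WM=44
i=22 t=43 v=4: DROP (t<44-0); WM=44
i=23 t=40 v=4: DROP (t<44-0); WM=44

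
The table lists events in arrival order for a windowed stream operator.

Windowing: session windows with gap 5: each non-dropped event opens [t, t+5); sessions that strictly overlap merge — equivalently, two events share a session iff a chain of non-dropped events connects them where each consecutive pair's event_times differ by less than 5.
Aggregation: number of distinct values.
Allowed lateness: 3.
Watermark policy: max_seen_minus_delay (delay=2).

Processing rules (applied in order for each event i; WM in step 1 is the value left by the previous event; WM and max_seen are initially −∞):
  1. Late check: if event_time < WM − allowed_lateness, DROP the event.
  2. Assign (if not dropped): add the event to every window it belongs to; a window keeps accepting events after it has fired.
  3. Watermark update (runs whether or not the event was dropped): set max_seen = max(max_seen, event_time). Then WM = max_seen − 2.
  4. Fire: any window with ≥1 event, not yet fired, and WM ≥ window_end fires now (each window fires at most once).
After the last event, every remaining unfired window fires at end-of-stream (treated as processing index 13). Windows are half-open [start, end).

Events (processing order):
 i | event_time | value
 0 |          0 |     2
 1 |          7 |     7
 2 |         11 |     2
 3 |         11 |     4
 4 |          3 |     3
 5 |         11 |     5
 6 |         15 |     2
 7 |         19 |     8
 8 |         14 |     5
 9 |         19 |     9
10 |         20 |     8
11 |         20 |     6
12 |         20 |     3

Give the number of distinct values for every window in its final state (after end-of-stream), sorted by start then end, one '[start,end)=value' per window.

[0,5)=1 [7,25)=8

i=0 t=0 v=2: → [0,5); WM=-2
i=1 t=7 v=7: → [7,12); WM=5
i=2 t=11 v=2: → [7,16); WM=9
i=3 t=11 v=4: → [7,16); WM=9
i=4 t=3 v=3: DROP (t<9-3); WM=9
i=5 t=11 v=5: → [7,16); WM=9
i=6 t=15 v=2: → [7,20); WM=13
i=7 t=19 v=8: → [7,24); WM=17
i=8 t=14 v=5: → [7,24); WM=17
i=9 t=19 v=9: → [7,24); WM=17
i=10 t=20 v=8: → [7,25); WM=18
i=11 t=20 v=6: → [7,25); WM=18
i=12 t=20 v=3: → [7,25); WM=18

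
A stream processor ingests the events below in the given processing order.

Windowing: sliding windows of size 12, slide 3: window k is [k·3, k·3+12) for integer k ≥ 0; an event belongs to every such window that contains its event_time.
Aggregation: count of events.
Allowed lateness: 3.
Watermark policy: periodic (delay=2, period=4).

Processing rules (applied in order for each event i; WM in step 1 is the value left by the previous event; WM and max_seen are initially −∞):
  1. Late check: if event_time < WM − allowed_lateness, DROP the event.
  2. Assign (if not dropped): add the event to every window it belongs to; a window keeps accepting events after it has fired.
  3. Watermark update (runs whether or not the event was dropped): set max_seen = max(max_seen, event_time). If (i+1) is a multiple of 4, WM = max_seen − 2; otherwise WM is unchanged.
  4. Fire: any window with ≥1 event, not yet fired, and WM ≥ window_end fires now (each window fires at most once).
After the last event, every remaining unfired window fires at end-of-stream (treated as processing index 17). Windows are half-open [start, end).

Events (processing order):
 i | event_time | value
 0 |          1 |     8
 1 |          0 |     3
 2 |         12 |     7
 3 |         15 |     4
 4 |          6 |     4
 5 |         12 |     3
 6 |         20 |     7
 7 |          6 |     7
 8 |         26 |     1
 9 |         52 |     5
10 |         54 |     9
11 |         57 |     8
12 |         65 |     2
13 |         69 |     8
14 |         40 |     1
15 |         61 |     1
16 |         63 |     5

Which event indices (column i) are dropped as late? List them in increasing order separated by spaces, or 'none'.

4 7 14 16

i=0 t=1 v=8: → [0,12); WM=−∞
i=1 t=0 v=3: → [0,12); WM=−∞
i=2 t=12 v=7: → [12,24),[9,21),[6,18),[3,15); WM=−∞
i=3 t=15 v=4: → [15,27),[12,24),[9,21),[6,18); WM=13; [0,12) fires=2
i=4 t=6 v=4: DROP (t<13-3); WM=13
i=5 t=12 v=3: → [12,24),[9,21),[6,18),[3,15); WM=13
i=6 t=20 v=7: → [18,30),[15,27),[12,24),[9,21); WM=13
i=7 t=6 v=7: DROP (t<13-3); WM=18; [3,15) fires=2 [6,18) fires=3
i=8 t=26 v=1: → [24,36),[21,33),[18,30),[15,27); WM=18
i=9 t=52 v=5: → [51,63),[48,60),[45,57),[42,54); WM=18
i=10 t=54 v=9: → [54,66),[51,63),[48,60),[45,57); WM=18
i=11 t=57 v=8: → [57,69),[54,66),[51,63),[48,60); WM=55; [9,21) fires=4 [12,24) fires=4 [15,27) fires=3 [18,30) fires=2 [21,33) fires=1 [24,36) fires=1 [42,54) fires=1
i=12 t=65 v=2: → [63,75),[60,72),[57,69),[54,66); WM=55
i=13 t=69 v=8: → [69,81),[66,78),[63,75),[60,72); WM=55
i=14 t=40 v=1: DROP (t<55-3); WM=55
i=15 t=61 v=1: → [60,72),[57,69),[54,66),[51,63); WM=67; [45,57) fires=2 [48,60) fires=3 [51,63) fires=4 [54,66) fires=4
i=16 t=63 v=5: DROP (t<67-3); WM=67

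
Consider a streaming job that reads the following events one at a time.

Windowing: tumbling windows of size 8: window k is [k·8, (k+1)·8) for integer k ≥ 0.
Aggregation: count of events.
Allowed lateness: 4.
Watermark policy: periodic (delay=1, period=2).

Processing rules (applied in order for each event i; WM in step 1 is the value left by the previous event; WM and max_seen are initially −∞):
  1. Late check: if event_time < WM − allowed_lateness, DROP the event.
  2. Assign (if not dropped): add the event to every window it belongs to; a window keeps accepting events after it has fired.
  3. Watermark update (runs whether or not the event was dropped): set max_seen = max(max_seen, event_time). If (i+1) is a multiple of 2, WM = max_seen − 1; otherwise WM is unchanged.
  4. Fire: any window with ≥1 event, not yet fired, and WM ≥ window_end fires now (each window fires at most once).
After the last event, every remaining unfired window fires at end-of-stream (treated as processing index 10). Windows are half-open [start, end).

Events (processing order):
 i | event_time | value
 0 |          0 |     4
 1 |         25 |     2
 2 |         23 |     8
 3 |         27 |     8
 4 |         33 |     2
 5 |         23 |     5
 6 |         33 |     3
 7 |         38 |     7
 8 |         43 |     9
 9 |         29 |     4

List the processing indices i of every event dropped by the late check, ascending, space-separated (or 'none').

9

i=0 t=0 v=4: → [0,8); WM=−∞
i=1 t=25 v=2: → [24,32); WM=24; [0,8) fires=1
i=2 t=23 v=8: → [16,24); WM=24; [16,24) fires=1
i=3 t=27 v=8: → [24,32); WM=26
i=4 t=33 v=2: → [32,40); WM=26
i=5 t=23 v=5: → [16,24); WM=32; [24,32) fires=2
i=6 t=33 v=3: → [32,40); WM=32
i=7 t=38 v=7: → [32,40); WM=37
i=8 t=43 v=9: → [40,48); WM=37
i=9 t=29 v=4: DROP (t<37-4); WM=42; [32,40) fires=3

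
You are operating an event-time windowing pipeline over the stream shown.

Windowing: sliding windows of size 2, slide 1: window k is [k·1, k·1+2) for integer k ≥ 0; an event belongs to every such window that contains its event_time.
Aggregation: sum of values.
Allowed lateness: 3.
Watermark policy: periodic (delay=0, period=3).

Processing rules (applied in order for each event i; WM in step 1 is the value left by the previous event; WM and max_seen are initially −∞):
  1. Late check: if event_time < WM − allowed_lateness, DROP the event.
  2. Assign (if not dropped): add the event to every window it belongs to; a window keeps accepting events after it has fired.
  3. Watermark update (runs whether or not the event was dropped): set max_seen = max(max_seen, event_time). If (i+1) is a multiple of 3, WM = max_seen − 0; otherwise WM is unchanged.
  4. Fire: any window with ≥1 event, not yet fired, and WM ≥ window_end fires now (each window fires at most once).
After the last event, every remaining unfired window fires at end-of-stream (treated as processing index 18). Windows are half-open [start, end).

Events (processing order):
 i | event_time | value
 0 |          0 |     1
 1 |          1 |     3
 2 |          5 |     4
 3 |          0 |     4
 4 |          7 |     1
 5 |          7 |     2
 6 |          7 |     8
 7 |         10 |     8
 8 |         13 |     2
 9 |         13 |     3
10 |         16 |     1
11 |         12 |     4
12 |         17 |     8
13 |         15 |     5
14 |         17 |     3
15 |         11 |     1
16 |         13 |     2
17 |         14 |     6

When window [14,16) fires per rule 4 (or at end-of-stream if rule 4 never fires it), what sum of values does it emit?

5

i=0 t=0 v=1: → [0,2); WM=−∞
i=1 t=1 v=3: → [1,3),[0,2); WM=−∞
i=2 t=5 v=4: → [5,7),[4,6); WM=5; [0,2) fires=4 [1,3) fires=3
i=3 t=0 v=4: DROP (t<5-3); WM=5
i=4 t=7 v=1: → [7,9),[6,8); WM=5
i=5 t=7 v=2: → [7,9),[6,8); WM=7; [4,6) fires=4 [5,7) fires=4
i=6 t=7 v=8: → [7,9),[6,8); WM=7
i=7 t=10 v=8: → [10,12),[9,11); WM=7
i=8 t=13 v=2: → [13,15),[12,14); WM=13; [6,8) fires=11 [7,9) fires=11 [9,11) fires=8 [10,12) fires=8
i=9 t=13 v=3: → [13,15),[12,14); WM=13
i=10 t=16 v=1: → [16,18),[15,17); WM=13
i=11 t=12 v=4: → [12,14),[11,13); WM=16; [11,13) fires=4 [12,14) fires=9 [13,15) fires=5
i=12 t=17 v=8: → [17,19),[16,18); WM=16
i=13 t=15 v=5: → [15,17),[14,16); WM=16; [14,16) fires=5
i=14 t=17 v=3: → [17,19),[16,18); WM=17; [15,17) fires=6
i=15 t=11 v=1: DROP (t<17-3); WM=17
i=16 t=13 v=2: DROP (t<17-3); WM=17
i=17 t=14 v=6: → [14,16),[13,15); WM=17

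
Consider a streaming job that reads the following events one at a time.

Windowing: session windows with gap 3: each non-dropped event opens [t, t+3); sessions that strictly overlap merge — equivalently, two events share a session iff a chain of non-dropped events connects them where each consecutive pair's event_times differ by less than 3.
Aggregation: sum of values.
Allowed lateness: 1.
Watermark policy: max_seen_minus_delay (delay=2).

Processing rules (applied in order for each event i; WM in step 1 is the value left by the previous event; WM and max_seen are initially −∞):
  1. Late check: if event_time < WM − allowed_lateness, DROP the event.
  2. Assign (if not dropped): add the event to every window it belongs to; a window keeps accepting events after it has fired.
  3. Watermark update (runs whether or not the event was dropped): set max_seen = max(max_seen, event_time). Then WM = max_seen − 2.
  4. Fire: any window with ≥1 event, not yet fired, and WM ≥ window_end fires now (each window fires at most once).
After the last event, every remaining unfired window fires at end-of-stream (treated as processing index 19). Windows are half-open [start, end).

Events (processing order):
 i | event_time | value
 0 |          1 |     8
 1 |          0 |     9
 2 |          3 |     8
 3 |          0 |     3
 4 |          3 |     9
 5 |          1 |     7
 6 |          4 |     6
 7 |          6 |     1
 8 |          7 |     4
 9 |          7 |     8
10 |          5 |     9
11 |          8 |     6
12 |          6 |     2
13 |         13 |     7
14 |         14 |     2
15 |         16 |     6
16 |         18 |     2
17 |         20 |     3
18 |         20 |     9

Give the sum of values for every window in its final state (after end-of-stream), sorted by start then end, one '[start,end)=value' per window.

i=0 t=1 v=8: → [1,4); WM=-1
i=1 t=0 v=9: → [0,4); WM=-1
i=2 t=3 v=8: → [0,6); WM=1
i=3 t=0 v=3: → [0,6); WM=1
i=4 t=3 v=9: → [0,6); WM=1
i=5 t=1 v=7: → [0,6); WM=1
i=6 t=4 v=6: → [0,7); WM=2
i=7 t=6 v=1: → [0,9); WM=4
i=8 t=7 v=4: → [0,10); WM=5
i=9 t=7 v=8: → [0,10); WM=5
i=10 t=5 v=9: → [0,10); WM=5
i=11 t=8 v=6: → [0,11); WM=6
i=12 t=6 v=2: → [0,11); WM=6
i=13 t=13 v=7: → [13,16); WM=11
i=14 t=14 v=2: → [13,17); WM=12
i=15 t=16 v=6: → [13,19); WM=14
i=16 t=18 v=2: → [13,21); WM=16
i=17 t=20 v=3: → [13,23); WM=18
i=18 t=20 v=9: → [13,23); WM=18

[0,11)=80 [13,23)=29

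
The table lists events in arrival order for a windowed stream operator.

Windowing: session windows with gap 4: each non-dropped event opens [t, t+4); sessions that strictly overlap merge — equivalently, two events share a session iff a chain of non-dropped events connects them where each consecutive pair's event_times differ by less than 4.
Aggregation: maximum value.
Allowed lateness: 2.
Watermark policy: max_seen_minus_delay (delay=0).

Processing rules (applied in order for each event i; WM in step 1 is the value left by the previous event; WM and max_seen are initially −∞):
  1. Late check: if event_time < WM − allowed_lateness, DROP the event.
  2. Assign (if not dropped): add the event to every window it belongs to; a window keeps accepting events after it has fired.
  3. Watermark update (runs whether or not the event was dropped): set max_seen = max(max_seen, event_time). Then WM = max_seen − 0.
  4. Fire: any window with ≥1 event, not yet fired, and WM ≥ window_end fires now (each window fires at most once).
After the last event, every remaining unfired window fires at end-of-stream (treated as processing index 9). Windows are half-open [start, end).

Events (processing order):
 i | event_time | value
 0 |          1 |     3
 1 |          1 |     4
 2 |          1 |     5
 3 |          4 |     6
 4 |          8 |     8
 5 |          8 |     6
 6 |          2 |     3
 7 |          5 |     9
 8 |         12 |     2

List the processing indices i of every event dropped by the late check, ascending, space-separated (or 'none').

6 7

i=0 t=1 v=3: → [1,5); WM=1
i=1 t=1 v=4: → [1,5); WM=1
i=2 t=1 v=5: → [1,5); WM=1
i=3 t=4 v=6: → [1,8); WM=4
i=4 t=8 v=8: → [8,12); WM=8
i=5 t=8 v=6: → [8,12); WM=8
i=6 t=2 v=3: DROP (t<8-2); WM=8
i=7 t=5 v=9: DROP (t<8-2); WM=8
i=8 t=12 v=2: → [12,16); WM=12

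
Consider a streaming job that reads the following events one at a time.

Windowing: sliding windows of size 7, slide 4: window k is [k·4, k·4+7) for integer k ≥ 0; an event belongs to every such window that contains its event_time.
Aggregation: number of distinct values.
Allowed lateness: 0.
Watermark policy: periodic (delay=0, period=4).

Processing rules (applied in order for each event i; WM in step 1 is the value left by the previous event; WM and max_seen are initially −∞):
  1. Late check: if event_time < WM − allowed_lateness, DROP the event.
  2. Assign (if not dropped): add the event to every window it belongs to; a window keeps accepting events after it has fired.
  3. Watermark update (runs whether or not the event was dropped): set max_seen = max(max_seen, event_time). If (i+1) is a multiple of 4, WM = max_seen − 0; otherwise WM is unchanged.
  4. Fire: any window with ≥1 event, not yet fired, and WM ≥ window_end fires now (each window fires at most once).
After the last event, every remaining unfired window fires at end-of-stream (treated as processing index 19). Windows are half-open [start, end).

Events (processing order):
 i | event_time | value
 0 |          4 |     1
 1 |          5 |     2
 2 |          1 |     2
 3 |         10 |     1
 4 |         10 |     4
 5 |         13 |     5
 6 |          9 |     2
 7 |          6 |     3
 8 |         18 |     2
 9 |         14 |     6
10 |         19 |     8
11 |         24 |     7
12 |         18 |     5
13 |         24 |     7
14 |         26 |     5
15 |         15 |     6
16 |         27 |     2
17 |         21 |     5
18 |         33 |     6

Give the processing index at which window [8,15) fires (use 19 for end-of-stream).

i=0 t=4 v=1: → [4,11),[0,7); WM=−∞
i=1 t=5 v=2: → [4,11),[0,7); WM=−∞
i=2 t=1 v=2: → [0,7); WM=−∞
i=3 t=10 v=1: → [8,15),[4,11); WM=10; [0,7) fires=2
i=4 t=10 v=4: → [8,15),[4,11); WM=10
i=5 t=13 v=5: → [12,19),[8,15); WM=10
i=6 t=9 v=2: DROP (t<10-0); WM=10
i=7 t=6 v=3: DROP (t<10-0); WM=13; [4,11) fires=3
i=8 t=18 v=2: → [16,23),[12,19); WM=13
i=9 t=14 v=6: → [12,19),[8,15); WM=13
i=10 t=19 v=8: → [16,23); WM=13
i=11 t=24 v=7: → [24,31),[20,27); WM=24; [8,15) fires=4 [12,19) fires=3 [16,23) fires=2
i=12 t=18 v=5: DROP (t<24-0); WM=24
i=13 t=24 v=7: → [24,31),[20,27); WM=24
i=14 t=26 v=5: → [24,31),[20,27); WM=24
i=15 t=15 v=6: DROP (t<24-0); WM=26
i=16 t=27 v=2: → [24,31); WM=26
i=17 t=21 v=5: DROP (t<26-0); WM=26
i=18 t=33 v=6: → [32,39),[28,35); WM=26

11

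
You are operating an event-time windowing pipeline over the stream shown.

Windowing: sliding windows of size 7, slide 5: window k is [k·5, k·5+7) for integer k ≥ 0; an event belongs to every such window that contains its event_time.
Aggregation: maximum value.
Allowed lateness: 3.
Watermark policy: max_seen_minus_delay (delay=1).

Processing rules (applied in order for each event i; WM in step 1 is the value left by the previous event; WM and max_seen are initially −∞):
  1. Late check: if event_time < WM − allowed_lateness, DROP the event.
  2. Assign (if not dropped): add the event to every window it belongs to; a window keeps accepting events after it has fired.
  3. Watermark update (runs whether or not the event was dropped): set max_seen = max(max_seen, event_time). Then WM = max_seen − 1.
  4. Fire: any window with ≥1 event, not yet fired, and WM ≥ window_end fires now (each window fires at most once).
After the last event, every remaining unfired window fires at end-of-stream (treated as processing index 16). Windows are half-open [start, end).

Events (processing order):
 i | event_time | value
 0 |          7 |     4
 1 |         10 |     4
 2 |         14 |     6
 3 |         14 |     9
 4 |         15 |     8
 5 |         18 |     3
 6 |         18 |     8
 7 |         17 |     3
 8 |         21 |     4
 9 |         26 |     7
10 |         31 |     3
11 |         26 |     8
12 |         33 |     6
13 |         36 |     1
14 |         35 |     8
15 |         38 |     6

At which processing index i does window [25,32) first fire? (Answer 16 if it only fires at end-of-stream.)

i=0 t=7 v=4: → [5,12); WM=6
i=1 t=10 v=4: → [10,17),[5,12); WM=9
i=2 t=14 v=6: → [10,17); WM=13; [5,12) fires=4
i=3 t=14 v=9: → [10,17); WM=13
i=4 t=15 v=8: → [15,22),[10,17); WM=14
i=5 t=18 v=3: → [15,22); WM=17; [10,17) fires=9
i=6 t=18 v=8: → [15,22); WM=17
i=7 t=17 v=3: → [15,22); WM=17
i=8 t=21 v=4: → [20,27),[15,22); WM=20
i=9 t=26 v=7: → [25,32),[20,27); WM=25; [15,22) fires=8
i=10 t=31 v=3: → [30,37),[25,32); WM=30; [20,27) fires=7
i=11 t=26 v=8: DROP (t<30-3); WM=30
i=12 t=33 v=6: → [30,37); WM=32; [25,32) fires=7
i=13 t=36 v=1: → [35,42),[30,37); WM=35
i=14 t=35 v=8: → [35,42),[30,37); WM=35
i=15 t=38 v=6: → [35,42); WM=37; [30,37) fires=8

12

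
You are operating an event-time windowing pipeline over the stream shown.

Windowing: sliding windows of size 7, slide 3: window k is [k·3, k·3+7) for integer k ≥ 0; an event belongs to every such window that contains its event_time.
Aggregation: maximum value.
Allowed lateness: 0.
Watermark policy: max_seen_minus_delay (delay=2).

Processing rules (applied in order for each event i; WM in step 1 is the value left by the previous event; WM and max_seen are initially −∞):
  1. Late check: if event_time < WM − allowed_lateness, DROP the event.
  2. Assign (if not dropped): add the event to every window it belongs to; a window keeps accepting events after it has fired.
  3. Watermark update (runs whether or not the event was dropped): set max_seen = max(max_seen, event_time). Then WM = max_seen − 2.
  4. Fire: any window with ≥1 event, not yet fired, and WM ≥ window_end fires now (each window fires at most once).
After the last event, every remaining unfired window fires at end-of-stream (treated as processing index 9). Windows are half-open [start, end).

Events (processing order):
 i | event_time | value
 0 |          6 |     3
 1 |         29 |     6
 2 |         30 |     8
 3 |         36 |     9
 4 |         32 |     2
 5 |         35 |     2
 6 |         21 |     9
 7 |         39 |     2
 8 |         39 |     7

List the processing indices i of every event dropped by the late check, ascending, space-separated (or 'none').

i=0 t=6 v=3: → [6,13),[3,10),[0,7); WM=4
i=1 t=29 v=6: → [27,34),[24,31); WM=27; [0,7) fires=3 [3,10) fires=3 [6,13) fires=3
i=2 t=30 v=8: → [30,37),[27,34),[24,31); WM=28
i=3 t=36 v=9: → [36,43),[33,40),[30,37); WM=34; [24,31) fires=8 [27,34) fires=8
i=4 t=32 v=2: DROP (t<34-0); WM=34
i=5 t=35 v=2: → [33,40),[30,37); WM=34
i=6 t=21 v=9: DROP (t<34-0); WM=34
i=7 t=39 v=2: → [39,46),[36,43),[33,40); WM=37; [30,37) fires=9
i=8 t=39 v=7: → [39,46),[36,43),[33,40); WM=37

4 6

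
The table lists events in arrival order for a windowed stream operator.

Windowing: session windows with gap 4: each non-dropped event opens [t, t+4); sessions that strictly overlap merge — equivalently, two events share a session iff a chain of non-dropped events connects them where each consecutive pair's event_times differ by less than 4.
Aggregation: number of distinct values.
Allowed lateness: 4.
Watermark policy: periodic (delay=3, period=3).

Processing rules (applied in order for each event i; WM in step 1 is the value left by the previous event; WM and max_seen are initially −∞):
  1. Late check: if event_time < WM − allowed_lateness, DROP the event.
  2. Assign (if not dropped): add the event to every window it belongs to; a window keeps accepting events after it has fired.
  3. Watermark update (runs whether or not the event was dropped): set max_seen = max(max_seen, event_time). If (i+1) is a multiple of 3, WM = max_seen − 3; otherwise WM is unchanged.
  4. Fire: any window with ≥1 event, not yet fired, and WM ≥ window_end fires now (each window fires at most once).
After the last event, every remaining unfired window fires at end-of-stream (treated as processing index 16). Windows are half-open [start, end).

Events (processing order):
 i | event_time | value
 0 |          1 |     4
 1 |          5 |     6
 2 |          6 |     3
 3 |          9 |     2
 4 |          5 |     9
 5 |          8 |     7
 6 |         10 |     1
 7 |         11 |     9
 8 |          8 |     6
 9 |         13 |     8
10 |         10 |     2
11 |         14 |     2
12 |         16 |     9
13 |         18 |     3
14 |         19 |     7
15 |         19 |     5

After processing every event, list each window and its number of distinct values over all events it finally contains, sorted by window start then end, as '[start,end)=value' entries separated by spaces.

i=0 t=1 v=4: → [1,5); WM=−∞
i=1 t=5 v=6: → [5,9); WM=−∞
i=2 t=6 v=3: → [5,10); WM=3
i=3 t=9 v=2: → [5,13); WM=3
i=4 t=5 v=9: → [5,13); WM=3
i=5 t=8 v=7: → [5,13); WM=6
i=6 t=10 v=1: → [5,14); WM=6
i=7 t=11 v=9: → [5,15); WM=6
i=8 t=8 v=6: → [5,15); WM=8
i=9 t=13 v=8: → [5,17); WM=8
i=10 t=10 v=2: → [5,17); WM=8
i=11 t=14 v=2: → [5,18); WM=11
i=12 t=16 v=9: → [5,20); WM=11
i=13 t=18 v=3: → [5,22); WM=11
i=14 t=19 v=7: → [5,23); WM=16
i=15 t=19 v=5: → [5,23); WM=16

[1,5)=1 [5,23)=8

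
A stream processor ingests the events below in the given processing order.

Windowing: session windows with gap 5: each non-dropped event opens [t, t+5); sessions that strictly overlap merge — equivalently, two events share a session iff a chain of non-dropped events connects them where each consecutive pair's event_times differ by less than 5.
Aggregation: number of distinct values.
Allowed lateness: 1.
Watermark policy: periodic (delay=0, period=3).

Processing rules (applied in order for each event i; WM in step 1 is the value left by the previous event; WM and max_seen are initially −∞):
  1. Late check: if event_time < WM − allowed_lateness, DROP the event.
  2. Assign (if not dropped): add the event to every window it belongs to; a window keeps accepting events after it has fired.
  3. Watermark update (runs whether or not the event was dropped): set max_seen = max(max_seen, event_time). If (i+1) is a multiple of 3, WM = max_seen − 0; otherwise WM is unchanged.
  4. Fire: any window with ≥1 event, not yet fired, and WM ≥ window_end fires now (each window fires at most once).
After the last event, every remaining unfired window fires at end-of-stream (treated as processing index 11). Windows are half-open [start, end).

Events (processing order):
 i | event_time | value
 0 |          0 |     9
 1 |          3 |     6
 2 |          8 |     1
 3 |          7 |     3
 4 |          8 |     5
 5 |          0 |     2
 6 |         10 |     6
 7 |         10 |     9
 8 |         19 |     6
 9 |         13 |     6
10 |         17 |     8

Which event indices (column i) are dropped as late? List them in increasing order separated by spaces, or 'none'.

5 9 10

i=0 t=0 v=9: → [0,5); WM=−∞
i=1 t=3 v=6: → [0,8); WM=−∞
i=2 t=8 v=1: → [8,13); WM=8
i=3 t=7 v=3: → [0,13); WM=8
i=4 t=8 v=5: → [0,13); WM=8
i=5 t=0 v=2: DROP (t<8-1); WM=8
i=6 t=10 v=6: → [0,15); WM=8
i=7 t=10 v=9: → [0,15); WM=8
i=8 t=19 v=6: → [19,24); WM=19
i=9 t=13 v=6: DROP (t<19-1); WM=19
i=10 t=17 v=8: DROP (t<19-1); WM=19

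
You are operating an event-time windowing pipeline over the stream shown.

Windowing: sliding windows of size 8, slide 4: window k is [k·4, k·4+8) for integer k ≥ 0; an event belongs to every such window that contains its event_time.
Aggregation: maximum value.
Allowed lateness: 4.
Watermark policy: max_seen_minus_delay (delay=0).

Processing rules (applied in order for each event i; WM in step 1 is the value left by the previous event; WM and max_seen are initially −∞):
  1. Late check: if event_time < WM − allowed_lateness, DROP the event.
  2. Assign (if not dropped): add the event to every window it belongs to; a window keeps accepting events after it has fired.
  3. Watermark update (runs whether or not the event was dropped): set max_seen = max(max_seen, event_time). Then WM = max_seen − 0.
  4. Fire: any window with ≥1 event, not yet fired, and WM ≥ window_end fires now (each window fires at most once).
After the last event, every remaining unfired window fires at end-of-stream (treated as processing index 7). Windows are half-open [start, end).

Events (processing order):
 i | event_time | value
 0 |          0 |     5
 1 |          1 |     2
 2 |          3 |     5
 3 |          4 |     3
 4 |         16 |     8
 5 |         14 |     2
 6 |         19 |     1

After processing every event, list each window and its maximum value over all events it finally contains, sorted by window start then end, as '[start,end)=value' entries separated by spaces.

[0,8)=5 [4,12)=3 [8,16)=2 [12,20)=8 [16,24)=8

i=0 t=0 v=5: → [0,8); WM=0
i=1 t=1 v=2: → [0,8); WM=1
i=2 t=3 v=5: → [0,8); WM=3
i=3 t=4 v=3: → [4,12),[0,8); WM=4
i=4 t=16 v=8: → [16,24),[12,20); WM=16; [0,8) fires=5 [4,12) fires=3
i=5 t=14 v=2: → [12,20),[8,16); WM=16; [8,16) fires=2
i=6 t=19 v=1: → [16,24),[12,20); WM=19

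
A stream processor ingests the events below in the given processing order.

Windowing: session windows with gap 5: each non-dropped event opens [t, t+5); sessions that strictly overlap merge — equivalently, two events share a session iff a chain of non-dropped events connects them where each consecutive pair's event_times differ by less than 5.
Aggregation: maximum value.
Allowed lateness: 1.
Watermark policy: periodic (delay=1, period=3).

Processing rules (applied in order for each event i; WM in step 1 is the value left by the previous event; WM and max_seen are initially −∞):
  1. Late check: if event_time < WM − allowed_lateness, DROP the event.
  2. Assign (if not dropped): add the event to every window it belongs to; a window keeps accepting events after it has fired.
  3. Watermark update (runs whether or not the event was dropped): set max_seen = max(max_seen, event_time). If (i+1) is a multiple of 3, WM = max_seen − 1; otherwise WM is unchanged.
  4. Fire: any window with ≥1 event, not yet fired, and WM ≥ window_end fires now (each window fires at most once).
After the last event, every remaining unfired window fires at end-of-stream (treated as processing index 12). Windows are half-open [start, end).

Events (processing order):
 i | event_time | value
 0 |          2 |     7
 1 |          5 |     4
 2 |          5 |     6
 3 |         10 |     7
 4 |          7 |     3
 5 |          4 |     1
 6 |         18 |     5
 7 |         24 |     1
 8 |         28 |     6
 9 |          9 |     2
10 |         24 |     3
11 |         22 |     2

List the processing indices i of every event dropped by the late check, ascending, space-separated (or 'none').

i=0 t=2 v=7: → [2,7); WM=−∞
i=1 t=5 v=4: → [2,10); WM=−∞
i=2 t=5 v=6: → [2,10); WM=4
i=3 t=10 v=7: → [10,15); WM=4
i=4 t=7 v=3: → [2,15); WM=4
i=5 t=4 v=1: → [2,15); WM=9
i=6 t=18 v=5: → [18,23); WM=9
i=7 t=24 v=1: → [24,29); WM=9
i=8 t=28 v=6: → [24,33); WM=27
i=9 t=9 v=2: DROP (t<27-1); WM=27
i=10 t=24 v=3: DROP (t<27-1); WM=27
i=11 t=22 v=2: DROP (t<27-1); WM=27

9 10 11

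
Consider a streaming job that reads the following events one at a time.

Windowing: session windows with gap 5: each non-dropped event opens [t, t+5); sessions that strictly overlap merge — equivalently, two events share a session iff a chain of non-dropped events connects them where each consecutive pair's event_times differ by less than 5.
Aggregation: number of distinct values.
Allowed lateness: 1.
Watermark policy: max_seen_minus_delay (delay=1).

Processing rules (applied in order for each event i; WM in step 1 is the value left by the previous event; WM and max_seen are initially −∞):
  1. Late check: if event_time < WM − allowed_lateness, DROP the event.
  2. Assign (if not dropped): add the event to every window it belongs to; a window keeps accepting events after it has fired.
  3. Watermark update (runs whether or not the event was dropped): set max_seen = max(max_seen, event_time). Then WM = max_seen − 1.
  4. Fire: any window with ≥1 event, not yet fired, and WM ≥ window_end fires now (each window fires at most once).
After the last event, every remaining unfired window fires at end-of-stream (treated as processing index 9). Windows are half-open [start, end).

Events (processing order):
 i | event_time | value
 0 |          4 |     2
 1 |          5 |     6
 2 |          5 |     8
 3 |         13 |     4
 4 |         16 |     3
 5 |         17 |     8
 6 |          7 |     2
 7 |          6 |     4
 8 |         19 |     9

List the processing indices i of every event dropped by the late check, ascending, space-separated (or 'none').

6 7

i=0 t=4 v=2: → [4,9); WM=3
i=1 t=5 v=6: → [4,10); WM=4
i=2 t=5 v=8: → [4,10); WM=4
i=3 t=13 v=4: → [13,18); WM=12
i=4 t=16 v=3: → [13,21); WM=15
i=5 t=17 v=8: → [13,22); WM=16
i=6 t=7 v=2: DROP (t<16-1); WM=16
i=7 t=6 v=4: DROP (t<16-1); WM=16
i=8 t=19 v=9: → [13,24); WM=18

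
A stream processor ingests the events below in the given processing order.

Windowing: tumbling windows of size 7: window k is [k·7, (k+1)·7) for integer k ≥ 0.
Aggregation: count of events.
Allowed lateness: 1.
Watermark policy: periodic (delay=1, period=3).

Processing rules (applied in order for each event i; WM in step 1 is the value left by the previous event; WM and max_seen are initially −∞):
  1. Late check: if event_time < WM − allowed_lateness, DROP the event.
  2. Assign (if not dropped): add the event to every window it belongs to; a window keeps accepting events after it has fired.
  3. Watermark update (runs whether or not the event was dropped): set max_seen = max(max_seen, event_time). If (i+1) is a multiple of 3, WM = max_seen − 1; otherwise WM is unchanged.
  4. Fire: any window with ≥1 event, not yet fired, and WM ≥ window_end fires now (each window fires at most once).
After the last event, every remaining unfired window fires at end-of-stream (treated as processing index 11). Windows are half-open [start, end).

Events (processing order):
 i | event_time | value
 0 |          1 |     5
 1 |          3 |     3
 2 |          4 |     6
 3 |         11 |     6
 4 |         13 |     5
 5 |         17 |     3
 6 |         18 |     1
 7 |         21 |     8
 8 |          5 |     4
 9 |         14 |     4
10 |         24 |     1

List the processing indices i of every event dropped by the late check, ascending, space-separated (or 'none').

i=0 t=1 v=5: → [0,7); WM=−∞
i=1 t=3 v=3: → [0,7); WM=−∞
i=2 t=4 v=6: → [0,7); WM=3
i=3 t=11 v=6: → [7,14); WM=3
i=4 t=13 v=5: → [7,14); WM=3
i=5 t=17 v=3: → [14,21); WM=16; [0,7) fires=3 [7,14) fires=2
i=6 t=18 v=1: → [14,21); WM=16
i=7 t=21 v=8: → [21,28); WM=16
i=8 t=5 v=4: DROP (t<16-1); WM=20
i=9 t=14 v=4: DROP (t<20-1); WM=20
i=10 t=24 v=1: → [21,28); WM=20

8 9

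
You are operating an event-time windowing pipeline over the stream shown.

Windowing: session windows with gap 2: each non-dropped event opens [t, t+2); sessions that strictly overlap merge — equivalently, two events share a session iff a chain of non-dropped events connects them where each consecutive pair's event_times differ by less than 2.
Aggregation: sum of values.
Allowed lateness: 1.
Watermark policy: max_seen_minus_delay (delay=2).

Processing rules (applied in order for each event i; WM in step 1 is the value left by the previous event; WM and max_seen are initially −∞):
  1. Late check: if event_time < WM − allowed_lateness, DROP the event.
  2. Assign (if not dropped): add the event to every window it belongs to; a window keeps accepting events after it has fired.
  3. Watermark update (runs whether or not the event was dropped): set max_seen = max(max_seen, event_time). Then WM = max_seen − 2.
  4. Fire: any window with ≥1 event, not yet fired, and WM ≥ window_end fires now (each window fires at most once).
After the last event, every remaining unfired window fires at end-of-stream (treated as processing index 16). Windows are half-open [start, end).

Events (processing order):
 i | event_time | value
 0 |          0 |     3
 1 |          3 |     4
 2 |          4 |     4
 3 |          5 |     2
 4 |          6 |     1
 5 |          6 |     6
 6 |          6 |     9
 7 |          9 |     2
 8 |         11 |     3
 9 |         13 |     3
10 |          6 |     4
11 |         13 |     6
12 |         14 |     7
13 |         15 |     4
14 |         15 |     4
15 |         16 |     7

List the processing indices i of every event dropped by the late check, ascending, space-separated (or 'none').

10

i=0 t=0 v=3: → [0,2); WM=-2
i=1 t=3 v=4: → [3,5); WM=1
i=2 t=4 v=4: → [3,6); WM=2
i=3 t=5 v=2: → [3,7); WM=3
i=4 t=6 v=1: → [3,8); WM=4
i=5 t=6 v=6: → [3,8); WM=4
i=6 t=6 v=9: → [3,8); WM=4
i=7 t=9 v=2: → [9,11); WM=7
i=8 t=11 v=3: → [11,13); WM=9
i=9 t=13 v=3: → [13,15); WM=11
i=10 t=6 v=4: DROP (t<11-1); WM=11
i=11 t=13 v=6: → [13,15); WM=11
i=12 t=14 v=7: → [13,16); WM=12
i=13 t=15 v=4: → [13,17); WM=13
i=14 t=15 v=4: → [13,17); WM=13
i=15 t=16 v=7: → [13,18); WM=14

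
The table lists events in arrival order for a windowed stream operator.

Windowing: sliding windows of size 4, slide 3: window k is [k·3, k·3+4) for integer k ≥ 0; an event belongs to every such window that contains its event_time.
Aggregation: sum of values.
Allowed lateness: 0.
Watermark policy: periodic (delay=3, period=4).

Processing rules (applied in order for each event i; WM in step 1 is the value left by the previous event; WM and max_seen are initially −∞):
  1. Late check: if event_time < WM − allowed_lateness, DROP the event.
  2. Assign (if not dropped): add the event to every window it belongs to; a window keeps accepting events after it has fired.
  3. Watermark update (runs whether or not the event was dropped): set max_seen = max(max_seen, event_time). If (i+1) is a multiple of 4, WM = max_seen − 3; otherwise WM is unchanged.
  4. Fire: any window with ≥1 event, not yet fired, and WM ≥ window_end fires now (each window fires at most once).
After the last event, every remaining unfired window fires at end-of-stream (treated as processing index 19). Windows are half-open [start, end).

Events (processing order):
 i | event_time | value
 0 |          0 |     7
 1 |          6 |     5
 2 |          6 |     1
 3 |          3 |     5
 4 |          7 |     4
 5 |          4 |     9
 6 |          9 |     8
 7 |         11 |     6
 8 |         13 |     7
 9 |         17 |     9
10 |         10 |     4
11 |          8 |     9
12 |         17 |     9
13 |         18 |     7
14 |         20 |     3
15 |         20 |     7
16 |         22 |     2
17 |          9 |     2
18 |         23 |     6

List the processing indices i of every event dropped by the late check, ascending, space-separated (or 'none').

i=0 t=0 v=7: → [0,4); WM=−∞
i=1 t=6 v=5: → [6,10),[3,7); WM=−∞
i=2 t=6 v=1: → [6,10),[3,7); WM=−∞
i=3 t=3 v=5: → [3,7),[0,4); WM=3
i=4 t=7 v=4: → [6,10); WM=3
i=5 t=4 v=9: → [3,7); WM=3
i=6 t=9 v=8: → [9,13),[6,10); WM=3
i=7 t=11 v=6: → [9,13); WM=8; [0,4) fires=12 [3,7) fires=20
i=8 t=13 v=7: → [12,16); WM=8
i=9 t=17 v=9: → [15,19); WM=8
i=10 t=10 v=4: → [9,13); WM=8
i=11 t=8 v=9: → [6,10); WM=14; [6,10) fires=27 [9,13) fires=18
i=12 t=17 v=9: → [15,19); WM=14
i=13 t=18 v=7: → [18,22),[15,19); WM=14
i=14 t=20 v=3: → [18,22); WM=14
i=15 t=20 v=7: → [18,22); WM=17; [12,16) fires=7
i=16 t=22 v=2: → [21,25); WM=17
i=17 t=9 v=2: DROP (t<17-0); WM=17
i=18 t=23 v=6: → [21,25); WM=17

17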